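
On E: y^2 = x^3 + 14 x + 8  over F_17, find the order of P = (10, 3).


Compute successive multiples of P until we hit O:
  1P = (10, 3)
  2P = (12, 0)
  3P = (10, 14)
  4P = O

ord(P) = 4


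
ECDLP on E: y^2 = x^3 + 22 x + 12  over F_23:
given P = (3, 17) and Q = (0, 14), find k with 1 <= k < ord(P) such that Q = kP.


Enumerate multiples of P until we hit Q = (0, 14):
  1P = (3, 17)
  2P = (7, 7)
  3P = (2, 15)
  4P = (22, 14)
  5P = (0, 14)
Match found at i = 5.

k = 5


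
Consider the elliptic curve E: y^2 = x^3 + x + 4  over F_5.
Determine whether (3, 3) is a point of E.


Check whether y^2 = x^3 + 1 x + 4 (mod 5) for (x, y) = (3, 3).
LHS: y^2 = 3^2 mod 5 = 4
RHS: x^3 + 1 x + 4 = 3^3 + 1*3 + 4 mod 5 = 4
LHS = RHS

Yes, on the curve


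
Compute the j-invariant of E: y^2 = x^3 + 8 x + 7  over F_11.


Delta = -16(4 a^3 + 27 b^2) mod 11 = 8
-1728 * (4 a)^3 = -1728 * (4*8)^3 mod 11 = 1
j = 1 * 8^(-1) mod 11 = 7

j = 7 (mod 11)


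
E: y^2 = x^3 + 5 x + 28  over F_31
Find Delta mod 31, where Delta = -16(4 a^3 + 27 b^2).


4 a^3 + 27 b^2 = 4*5^3 + 27*28^2 = 500 + 21168 = 21668
Delta = -16 * (21668) = -346688
Delta mod 31 = 16

Delta = 16 (mod 31)


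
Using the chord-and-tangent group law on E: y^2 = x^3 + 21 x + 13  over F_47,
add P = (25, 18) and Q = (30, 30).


P != Q, so use the chord formula.
s = (y2 - y1) / (x2 - x1) = (12) / (5) mod 47 = 40
x3 = s^2 - x1 - x2 mod 47 = 40^2 - 25 - 30 = 41
y3 = s (x1 - x3) - y1 mod 47 = 40 * (25 - 41) - 18 = 0

P + Q = (41, 0)


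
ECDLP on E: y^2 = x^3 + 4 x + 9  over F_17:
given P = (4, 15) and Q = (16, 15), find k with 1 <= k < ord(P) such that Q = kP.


Enumerate multiples of P until we hit Q = (16, 15):
  1P = (4, 15)
  2P = (8, 3)
  3P = (14, 15)
  4P = (16, 2)
  5P = (16, 15)
Match found at i = 5.

k = 5


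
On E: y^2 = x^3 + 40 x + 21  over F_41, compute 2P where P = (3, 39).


Doubling: s = (3 x1^2 + a) / (2 y1)
s = (3*3^2 + 40) / (2*39) mod 41 = 14
x3 = s^2 - 2 x1 mod 41 = 14^2 - 2*3 = 26
y3 = s (x1 - x3) - y1 mod 41 = 14 * (3 - 26) - 39 = 8

2P = (26, 8)


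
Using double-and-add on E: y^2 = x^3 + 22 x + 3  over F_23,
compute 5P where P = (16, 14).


k = 5 = 101_2 (binary, LSB first: 101)
Double-and-add from P = (16, 14):
  bit 0 = 1: acc = O + (16, 14) = (16, 14)
  bit 1 = 0: acc unchanged = (16, 14)
  bit 2 = 1: acc = (16, 14) + (2, 3) = (17, 0)

5P = (17, 0)


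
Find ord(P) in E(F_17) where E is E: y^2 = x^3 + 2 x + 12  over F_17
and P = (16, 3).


Compute successive multiples of P until we hit O:
  1P = (16, 3)
  2P = (6, 11)
  3P = (14, 9)
  4P = (13, 5)
  5P = (13, 12)
  6P = (14, 8)
  7P = (6, 6)
  8P = (16, 14)
  ... (continuing to 9P)
  9P = O

ord(P) = 9


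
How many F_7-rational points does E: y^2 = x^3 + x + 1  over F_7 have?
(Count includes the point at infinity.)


For each x in F_7, count y with y^2 = x^3 + 1 x + 1 mod 7:
  x = 0: RHS = 1, y in [1, 6]  -> 2 point(s)
  x = 2: RHS = 4, y in [2, 5]  -> 2 point(s)
Affine points: 4. Add the point at infinity: total = 5.

#E(F_7) = 5


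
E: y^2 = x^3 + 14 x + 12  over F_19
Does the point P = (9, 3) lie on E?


Check whether y^2 = x^3 + 14 x + 12 (mod 19) for (x, y) = (9, 3).
LHS: y^2 = 3^2 mod 19 = 9
RHS: x^3 + 14 x + 12 = 9^3 + 14*9 + 12 mod 19 = 12
LHS != RHS

No, not on the curve


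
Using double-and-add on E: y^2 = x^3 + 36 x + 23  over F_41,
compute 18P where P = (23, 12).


k = 18 = 10010_2 (binary, LSB first: 01001)
Double-and-add from P = (23, 12):
  bit 0 = 0: acc unchanged = O
  bit 1 = 1: acc = O + (37, 15) = (37, 15)
  bit 2 = 0: acc unchanged = (37, 15)
  bit 3 = 0: acc unchanged = (37, 15)
  bit 4 = 1: acc = (37, 15) + (25, 5) = (15, 17)

18P = (15, 17)


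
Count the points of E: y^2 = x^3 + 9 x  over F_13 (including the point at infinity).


For each x in F_13, count y with y^2 = x^3 + 9 x + 0 mod 13:
  x = 0: RHS = 0, y in [0]  -> 1 point(s)
  x = 1: RHS = 10, y in [6, 7]  -> 2 point(s)
  x = 2: RHS = 0, y in [0]  -> 1 point(s)
  x = 4: RHS = 9, y in [3, 10]  -> 2 point(s)
  x = 5: RHS = 1, y in [1, 12]  -> 2 point(s)
  x = 6: RHS = 10, y in [6, 7]  -> 2 point(s)
  x = 7: RHS = 3, y in [4, 9]  -> 2 point(s)
  x = 8: RHS = 12, y in [5, 8]  -> 2 point(s)
  x = 9: RHS = 4, y in [2, 11]  -> 2 point(s)
  x = 11: RHS = 0, y in [0]  -> 1 point(s)
  x = 12: RHS = 3, y in [4, 9]  -> 2 point(s)
Affine points: 19. Add the point at infinity: total = 20.

#E(F_13) = 20


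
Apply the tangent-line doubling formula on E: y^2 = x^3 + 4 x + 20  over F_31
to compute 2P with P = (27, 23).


Doubling: s = (3 x1^2 + a) / (2 y1)
s = (3*27^2 + 4) / (2*23) mod 31 = 20
x3 = s^2 - 2 x1 mod 31 = 20^2 - 2*27 = 5
y3 = s (x1 - x3) - y1 mod 31 = 20 * (27 - 5) - 23 = 14

2P = (5, 14)


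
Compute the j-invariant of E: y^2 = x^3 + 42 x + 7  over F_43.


Delta = -16(4 a^3 + 27 b^2) mod 43 = 9
-1728 * (4 a)^3 = -1728 * (4*42)^3 mod 43 = 39
j = 39 * 9^(-1) mod 43 = 33

j = 33 (mod 43)


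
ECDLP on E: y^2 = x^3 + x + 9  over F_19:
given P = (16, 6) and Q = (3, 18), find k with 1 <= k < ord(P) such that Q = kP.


Enumerate multiples of P until we hit Q = (3, 18):
  1P = (16, 6)
  2P = (3, 18)
Match found at i = 2.

k = 2


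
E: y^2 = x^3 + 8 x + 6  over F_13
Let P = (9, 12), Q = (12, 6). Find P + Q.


P != Q, so use the chord formula.
s = (y2 - y1) / (x2 - x1) = (7) / (3) mod 13 = 11
x3 = s^2 - x1 - x2 mod 13 = 11^2 - 9 - 12 = 9
y3 = s (x1 - x3) - y1 mod 13 = 11 * (9 - 9) - 12 = 1

P + Q = (9, 1)


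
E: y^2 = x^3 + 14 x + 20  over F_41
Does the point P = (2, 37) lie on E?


Check whether y^2 = x^3 + 14 x + 20 (mod 41) for (x, y) = (2, 37).
LHS: y^2 = 37^2 mod 41 = 16
RHS: x^3 + 14 x + 20 = 2^3 + 14*2 + 20 mod 41 = 15
LHS != RHS

No, not on the curve


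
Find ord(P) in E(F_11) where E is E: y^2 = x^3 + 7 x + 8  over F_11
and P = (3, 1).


Compute successive multiples of P until we hit O:
  1P = (3, 1)
  2P = (8, 2)
  3P = (4, 1)
  4P = (4, 10)
  5P = (8, 9)
  6P = (3, 10)
  7P = O

ord(P) = 7


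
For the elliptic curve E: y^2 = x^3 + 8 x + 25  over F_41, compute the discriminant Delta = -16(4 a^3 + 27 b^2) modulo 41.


4 a^3 + 27 b^2 = 4*8^3 + 27*25^2 = 2048 + 16875 = 18923
Delta = -16 * (18923) = -302768
Delta mod 41 = 17

Delta = 17 (mod 41)


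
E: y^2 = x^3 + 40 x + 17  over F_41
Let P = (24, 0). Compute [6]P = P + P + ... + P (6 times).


k = 6 = 110_2 (binary, LSB first: 011)
Double-and-add from P = (24, 0):
  bit 0 = 0: acc unchanged = O
  bit 1 = 1: acc = O + O = O
  bit 2 = 1: acc = O + O = O

6P = O


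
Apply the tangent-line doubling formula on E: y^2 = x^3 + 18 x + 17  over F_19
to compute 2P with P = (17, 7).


Doubling: s = (3 x1^2 + a) / (2 y1)
s = (3*17^2 + 18) / (2*7) mod 19 = 13
x3 = s^2 - 2 x1 mod 19 = 13^2 - 2*17 = 2
y3 = s (x1 - x3) - y1 mod 19 = 13 * (17 - 2) - 7 = 17

2P = (2, 17)


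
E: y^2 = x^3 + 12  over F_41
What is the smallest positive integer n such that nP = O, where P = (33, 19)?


Compute successive multiples of P until we hit O:
  1P = (33, 19)
  2P = (12, 31)
  3P = (39, 2)
  4P = (26, 9)
  5P = (15, 36)
  6P = (13, 35)
  7P = (35, 40)
  8P = (32, 12)
  ... (continuing to 42P)
  42P = O

ord(P) = 42


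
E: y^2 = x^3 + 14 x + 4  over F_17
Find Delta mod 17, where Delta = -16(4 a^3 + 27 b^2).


4 a^3 + 27 b^2 = 4*14^3 + 27*4^2 = 10976 + 432 = 11408
Delta = -16 * (11408) = -182528
Delta mod 17 = 1

Delta = 1 (mod 17)


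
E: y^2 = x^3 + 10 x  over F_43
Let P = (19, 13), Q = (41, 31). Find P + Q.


P != Q, so use the chord formula.
s = (y2 - y1) / (x2 - x1) = (18) / (22) mod 43 = 36
x3 = s^2 - x1 - x2 mod 43 = 36^2 - 19 - 41 = 32
y3 = s (x1 - x3) - y1 mod 43 = 36 * (19 - 32) - 13 = 35

P + Q = (32, 35)


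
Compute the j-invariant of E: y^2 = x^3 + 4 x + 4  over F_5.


Delta = -16(4 a^3 + 27 b^2) mod 5 = 2
-1728 * (4 a)^3 = -1728 * (4*4)^3 mod 5 = 2
j = 2 * 2^(-1) mod 5 = 1

j = 1 (mod 5)


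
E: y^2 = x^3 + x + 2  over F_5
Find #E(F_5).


For each x in F_5, count y with y^2 = x^3 + 1 x + 2 mod 5:
  x = 1: RHS = 4, y in [2, 3]  -> 2 point(s)
  x = 4: RHS = 0, y in [0]  -> 1 point(s)
Affine points: 3. Add the point at infinity: total = 4.

#E(F_5) = 4


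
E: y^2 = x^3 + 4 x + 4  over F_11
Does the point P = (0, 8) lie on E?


Check whether y^2 = x^3 + 4 x + 4 (mod 11) for (x, y) = (0, 8).
LHS: y^2 = 8^2 mod 11 = 9
RHS: x^3 + 4 x + 4 = 0^3 + 4*0 + 4 mod 11 = 4
LHS != RHS

No, not on the curve


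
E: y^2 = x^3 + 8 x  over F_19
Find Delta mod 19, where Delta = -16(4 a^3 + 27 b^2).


4 a^3 + 27 b^2 = 4*8^3 + 27*0^2 = 2048 + 0 = 2048
Delta = -16 * (2048) = -32768
Delta mod 19 = 7

Delta = 7 (mod 19)


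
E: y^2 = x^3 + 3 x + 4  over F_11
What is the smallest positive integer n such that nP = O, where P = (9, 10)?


Compute successive multiples of P until we hit O:
  1P = (9, 10)
  2P = (8, 10)
  3P = (5, 1)
  4P = (0, 2)
  5P = (7, 4)
  6P = (4, 5)
  7P = (10, 0)
  8P = (4, 6)
  ... (continuing to 14P)
  14P = O

ord(P) = 14


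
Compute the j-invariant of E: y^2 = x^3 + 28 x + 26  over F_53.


Delta = -16(4 a^3 + 27 b^2) mod 53 = 47
-1728 * (4 a)^3 = -1728 * (4*28)^3 mod 53 = 31
j = 31 * 47^(-1) mod 53 = 39

j = 39 (mod 53)


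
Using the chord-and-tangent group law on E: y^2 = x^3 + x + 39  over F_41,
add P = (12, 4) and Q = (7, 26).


P != Q, so use the chord formula.
s = (y2 - y1) / (x2 - x1) = (22) / (36) mod 41 = 12
x3 = s^2 - x1 - x2 mod 41 = 12^2 - 12 - 7 = 2
y3 = s (x1 - x3) - y1 mod 41 = 12 * (12 - 2) - 4 = 34

P + Q = (2, 34)


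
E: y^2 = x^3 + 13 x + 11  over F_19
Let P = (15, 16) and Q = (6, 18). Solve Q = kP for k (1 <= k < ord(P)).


Enumerate multiples of P until we hit Q = (6, 18):
  1P = (15, 16)
  2P = (0, 12)
  3P = (5, 12)
  4P = (6, 18)
Match found at i = 4.

k = 4


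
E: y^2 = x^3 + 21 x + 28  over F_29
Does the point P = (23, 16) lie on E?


Check whether y^2 = x^3 + 21 x + 28 (mod 29) for (x, y) = (23, 16).
LHS: y^2 = 16^2 mod 29 = 24
RHS: x^3 + 21 x + 28 = 23^3 + 21*23 + 28 mod 29 = 5
LHS != RHS

No, not on the curve


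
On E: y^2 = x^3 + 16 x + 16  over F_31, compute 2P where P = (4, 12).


Doubling: s = (3 x1^2 + a) / (2 y1)
s = (3*4^2 + 16) / (2*12) mod 31 = 13
x3 = s^2 - 2 x1 mod 31 = 13^2 - 2*4 = 6
y3 = s (x1 - x3) - y1 mod 31 = 13 * (4 - 6) - 12 = 24

2P = (6, 24)


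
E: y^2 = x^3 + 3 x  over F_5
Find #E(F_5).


For each x in F_5, count y with y^2 = x^3 + 3 x + 0 mod 5:
  x = 0: RHS = 0, y in [0]  -> 1 point(s)
  x = 1: RHS = 4, y in [2, 3]  -> 2 point(s)
  x = 2: RHS = 4, y in [2, 3]  -> 2 point(s)
  x = 3: RHS = 1, y in [1, 4]  -> 2 point(s)
  x = 4: RHS = 1, y in [1, 4]  -> 2 point(s)
Affine points: 9. Add the point at infinity: total = 10.

#E(F_5) = 10


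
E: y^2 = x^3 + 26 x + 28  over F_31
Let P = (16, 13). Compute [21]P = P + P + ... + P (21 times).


k = 21 = 10101_2 (binary, LSB first: 10101)
Double-and-add from P = (16, 13):
  bit 0 = 1: acc = O + (16, 13) = (16, 13)
  bit 1 = 0: acc unchanged = (16, 13)
  bit 2 = 1: acc = (16, 13) + (21, 16) = (8, 29)
  bit 3 = 0: acc unchanged = (8, 29)
  bit 4 = 1: acc = (8, 29) + (0, 20) = (17, 19)

21P = (17, 19)


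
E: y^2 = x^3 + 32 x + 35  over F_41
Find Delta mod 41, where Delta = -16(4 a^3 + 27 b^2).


4 a^3 + 27 b^2 = 4*32^3 + 27*35^2 = 131072 + 33075 = 164147
Delta = -16 * (164147) = -2626352
Delta mod 41 = 26

Delta = 26 (mod 41)


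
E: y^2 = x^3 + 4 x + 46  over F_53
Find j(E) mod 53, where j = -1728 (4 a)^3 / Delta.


Delta = -16(4 a^3 + 27 b^2) mod 53 = 17
-1728 * (4 a)^3 = -1728 * (4*4)^3 mod 53 = 50
j = 50 * 17^(-1) mod 53 = 31

j = 31 (mod 53)


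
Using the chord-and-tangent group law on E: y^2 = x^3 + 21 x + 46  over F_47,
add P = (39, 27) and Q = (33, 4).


P != Q, so use the chord formula.
s = (y2 - y1) / (x2 - x1) = (24) / (41) mod 47 = 43
x3 = s^2 - x1 - x2 mod 47 = 43^2 - 39 - 33 = 38
y3 = s (x1 - x3) - y1 mod 47 = 43 * (39 - 38) - 27 = 16

P + Q = (38, 16)


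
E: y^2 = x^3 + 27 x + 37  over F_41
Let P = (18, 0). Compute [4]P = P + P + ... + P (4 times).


k = 4 = 100_2 (binary, LSB first: 001)
Double-and-add from P = (18, 0):
  bit 0 = 0: acc unchanged = O
  bit 1 = 0: acc unchanged = O
  bit 2 = 1: acc = O + O = O

4P = O


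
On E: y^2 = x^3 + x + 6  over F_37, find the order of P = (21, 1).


Compute successive multiples of P until we hit O:
  1P = (21, 1)
  2P = (11, 33)
  3P = (33, 30)
  4P = (4, 0)
  5P = (33, 7)
  6P = (11, 4)
  7P = (21, 36)
  8P = O

ord(P) = 8


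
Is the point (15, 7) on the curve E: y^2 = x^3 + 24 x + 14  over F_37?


Check whether y^2 = x^3 + 24 x + 14 (mod 37) for (x, y) = (15, 7).
LHS: y^2 = 7^2 mod 37 = 12
RHS: x^3 + 24 x + 14 = 15^3 + 24*15 + 14 mod 37 = 12
LHS = RHS

Yes, on the curve


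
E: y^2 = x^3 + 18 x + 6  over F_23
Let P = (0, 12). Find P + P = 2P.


Doubling: s = (3 x1^2 + a) / (2 y1)
s = (3*0^2 + 18) / (2*12) mod 23 = 18
x3 = s^2 - 2 x1 mod 23 = 18^2 - 2*0 = 2
y3 = s (x1 - x3) - y1 mod 23 = 18 * (0 - 2) - 12 = 21

2P = (2, 21)


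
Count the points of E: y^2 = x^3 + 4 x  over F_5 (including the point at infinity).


For each x in F_5, count y with y^2 = x^3 + 4 x + 0 mod 5:
  x = 0: RHS = 0, y in [0]  -> 1 point(s)
  x = 1: RHS = 0, y in [0]  -> 1 point(s)
  x = 2: RHS = 1, y in [1, 4]  -> 2 point(s)
  x = 3: RHS = 4, y in [2, 3]  -> 2 point(s)
  x = 4: RHS = 0, y in [0]  -> 1 point(s)
Affine points: 7. Add the point at infinity: total = 8.

#E(F_5) = 8


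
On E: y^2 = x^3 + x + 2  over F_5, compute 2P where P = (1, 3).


k = 2 = 10_2 (binary, LSB first: 01)
Double-and-add from P = (1, 3):
  bit 0 = 0: acc unchanged = O
  bit 1 = 1: acc = O + (4, 0) = (4, 0)

2P = (4, 0)


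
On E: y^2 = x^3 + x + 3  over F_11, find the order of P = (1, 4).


Compute successive multiples of P until we hit O:
  1P = (1, 4)
  2P = (1, 7)
  3P = O

ord(P) = 3


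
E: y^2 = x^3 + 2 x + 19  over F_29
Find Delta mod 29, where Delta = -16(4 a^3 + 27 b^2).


4 a^3 + 27 b^2 = 4*2^3 + 27*19^2 = 32 + 9747 = 9779
Delta = -16 * (9779) = -156464
Delta mod 29 = 20

Delta = 20 (mod 29)


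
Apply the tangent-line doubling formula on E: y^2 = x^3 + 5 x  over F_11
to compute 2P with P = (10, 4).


Doubling: s = (3 x1^2 + a) / (2 y1)
s = (3*10^2 + 5) / (2*4) mod 11 = 1
x3 = s^2 - 2 x1 mod 11 = 1^2 - 2*10 = 3
y3 = s (x1 - x3) - y1 mod 11 = 1 * (10 - 3) - 4 = 3

2P = (3, 3)


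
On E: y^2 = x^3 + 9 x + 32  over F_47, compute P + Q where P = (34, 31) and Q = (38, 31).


P != Q, so use the chord formula.
s = (y2 - y1) / (x2 - x1) = (0) / (4) mod 47 = 0
x3 = s^2 - x1 - x2 mod 47 = 0^2 - 34 - 38 = 22
y3 = s (x1 - x3) - y1 mod 47 = 0 * (34 - 22) - 31 = 16

P + Q = (22, 16)


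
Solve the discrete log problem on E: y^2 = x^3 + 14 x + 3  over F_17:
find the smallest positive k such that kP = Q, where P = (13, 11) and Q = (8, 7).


Enumerate multiples of P until we hit Q = (8, 7):
  1P = (13, 11)
  2P = (4, 2)
  3P = (1, 1)
  4P = (7, 11)
  5P = (14, 6)
  6P = (15, 16)
  7P = (8, 10)
  8P = (11, 3)
  9P = (9, 5)
  10P = (10, 2)
  11P = (3, 2)
  12P = (3, 15)
  13P = (10, 15)
  14P = (9, 12)
  15P = (11, 14)
  16P = (8, 7)
Match found at i = 16.

k = 16


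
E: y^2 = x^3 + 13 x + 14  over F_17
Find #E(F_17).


For each x in F_17, count y with y^2 = x^3 + 13 x + 14 mod 17:
  x = 5: RHS = 0, y in [0]  -> 1 point(s)
  x = 6: RHS = 2, y in [6, 11]  -> 2 point(s)
  x = 8: RHS = 1, y in [1, 16]  -> 2 point(s)
  x = 11: RHS = 9, y in [3, 14]  -> 2 point(s)
  x = 13: RHS = 0, y in [0]  -> 1 point(s)
  x = 14: RHS = 16, y in [4, 13]  -> 2 point(s)
  x = 16: RHS = 0, y in [0]  -> 1 point(s)
Affine points: 11. Add the point at infinity: total = 12.

#E(F_17) = 12


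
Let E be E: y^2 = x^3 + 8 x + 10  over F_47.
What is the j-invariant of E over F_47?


Delta = -16(4 a^3 + 27 b^2) mod 47 = 31
-1728 * (4 a)^3 = -1728 * (4*8)^3 mod 47 = 5
j = 5 * 31^(-1) mod 47 = 32

j = 32 (mod 47)


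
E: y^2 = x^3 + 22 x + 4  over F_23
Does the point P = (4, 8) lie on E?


Check whether y^2 = x^3 + 22 x + 4 (mod 23) for (x, y) = (4, 8).
LHS: y^2 = 8^2 mod 23 = 18
RHS: x^3 + 22 x + 4 = 4^3 + 22*4 + 4 mod 23 = 18
LHS = RHS

Yes, on the curve


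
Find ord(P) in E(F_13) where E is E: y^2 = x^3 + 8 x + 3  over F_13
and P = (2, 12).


Compute successive multiples of P until we hit O:
  1P = (2, 12)
  2P = (5, 5)
  3P = (10, 11)
  4P = (0, 4)
  5P = (1, 5)
  6P = (7, 5)
  7P = (7, 8)
  8P = (1, 8)
  ... (continuing to 13P)
  13P = O

ord(P) = 13


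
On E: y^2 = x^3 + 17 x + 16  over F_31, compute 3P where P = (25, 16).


k = 3 = 11_2 (binary, LSB first: 11)
Double-and-add from P = (25, 16):
  bit 0 = 1: acc = O + (25, 16) = (25, 16)
  bit 1 = 1: acc = (25, 16) + (13, 27) = (13, 4)

3P = (13, 4)


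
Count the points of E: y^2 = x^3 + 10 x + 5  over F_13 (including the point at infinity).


For each x in F_13, count y with y^2 = x^3 + 10 x + 5 mod 13:
  x = 1: RHS = 3, y in [4, 9]  -> 2 point(s)
  x = 3: RHS = 10, y in [6, 7]  -> 2 point(s)
  x = 8: RHS = 12, y in [5, 8]  -> 2 point(s)
  x = 10: RHS = 0, y in [0]  -> 1 point(s)
  x = 11: RHS = 3, y in [4, 9]  -> 2 point(s)
Affine points: 9. Add the point at infinity: total = 10.

#E(F_13) = 10


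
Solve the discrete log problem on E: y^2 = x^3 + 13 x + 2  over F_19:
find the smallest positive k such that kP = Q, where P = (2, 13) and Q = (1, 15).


Enumerate multiples of P until we hit Q = (1, 15):
  1P = (2, 13)
  2P = (1, 15)
Match found at i = 2.

k = 2


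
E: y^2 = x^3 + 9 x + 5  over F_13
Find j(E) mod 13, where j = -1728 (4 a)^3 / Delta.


Delta = -16(4 a^3 + 27 b^2) mod 13 = 4
-1728 * (4 a)^3 = -1728 * (4*9)^3 mod 13 = 12
j = 12 * 4^(-1) mod 13 = 3

j = 3 (mod 13)


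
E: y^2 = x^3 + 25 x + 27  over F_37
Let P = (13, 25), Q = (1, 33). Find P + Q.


P != Q, so use the chord formula.
s = (y2 - y1) / (x2 - x1) = (8) / (25) mod 37 = 24
x3 = s^2 - x1 - x2 mod 37 = 24^2 - 13 - 1 = 7
y3 = s (x1 - x3) - y1 mod 37 = 24 * (13 - 7) - 25 = 8

P + Q = (7, 8)


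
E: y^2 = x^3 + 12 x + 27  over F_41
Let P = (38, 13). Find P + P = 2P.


Doubling: s = (3 x1^2 + a) / (2 y1)
s = (3*38^2 + 12) / (2*13) mod 41 = 22
x3 = s^2 - 2 x1 mod 41 = 22^2 - 2*38 = 39
y3 = s (x1 - x3) - y1 mod 41 = 22 * (38 - 39) - 13 = 6

2P = (39, 6)


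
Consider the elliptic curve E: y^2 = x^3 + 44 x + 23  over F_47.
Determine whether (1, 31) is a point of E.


Check whether y^2 = x^3 + 44 x + 23 (mod 47) for (x, y) = (1, 31).
LHS: y^2 = 31^2 mod 47 = 21
RHS: x^3 + 44 x + 23 = 1^3 + 44*1 + 23 mod 47 = 21
LHS = RHS

Yes, on the curve


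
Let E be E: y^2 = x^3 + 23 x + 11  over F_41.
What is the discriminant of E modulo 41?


4 a^3 + 27 b^2 = 4*23^3 + 27*11^2 = 48668 + 3267 = 51935
Delta = -16 * (51935) = -830960
Delta mod 41 = 28

Delta = 28 (mod 41)


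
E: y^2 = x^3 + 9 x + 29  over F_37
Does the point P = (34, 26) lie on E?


Check whether y^2 = x^3 + 9 x + 29 (mod 37) for (x, y) = (34, 26).
LHS: y^2 = 26^2 mod 37 = 10
RHS: x^3 + 9 x + 29 = 34^3 + 9*34 + 29 mod 37 = 12
LHS != RHS

No, not on the curve


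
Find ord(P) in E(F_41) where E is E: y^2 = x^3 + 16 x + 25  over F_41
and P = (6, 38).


Compute successive multiples of P until we hit O:
  1P = (6, 38)
  2P = (37, 15)
  3P = (16, 21)
  4P = (10, 18)
  5P = (9, 18)
  6P = (34, 12)
  7P = (5, 5)
  8P = (12, 10)
  ... (continuing to 24P)
  24P = O

ord(P) = 24


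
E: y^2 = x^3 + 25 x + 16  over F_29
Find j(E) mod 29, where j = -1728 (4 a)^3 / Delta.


Delta = -16(4 a^3 + 27 b^2) mod 29 = 21
-1728 * (4 a)^3 = -1728 * (4*25)^3 mod 29 = 3
j = 3 * 21^(-1) mod 29 = 25

j = 25 (mod 29)


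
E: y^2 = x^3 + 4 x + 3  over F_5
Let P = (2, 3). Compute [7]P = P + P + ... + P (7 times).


k = 7 = 111_2 (binary, LSB first: 111)
Double-and-add from P = (2, 3):
  bit 0 = 1: acc = O + (2, 3) = (2, 3)
  bit 1 = 1: acc = (2, 3) + (2, 2) = O
  bit 2 = 1: acc = O + (2, 3) = (2, 3)

7P = (2, 3)


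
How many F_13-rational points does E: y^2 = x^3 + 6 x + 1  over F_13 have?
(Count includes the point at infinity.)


For each x in F_13, count y with y^2 = x^3 + 6 x + 1 mod 13:
  x = 0: RHS = 1, y in [1, 12]  -> 2 point(s)
  x = 5: RHS = 0, y in [0]  -> 1 point(s)
  x = 7: RHS = 9, y in [3, 10]  -> 2 point(s)
  x = 9: RHS = 4, y in [2, 11]  -> 2 point(s)
Affine points: 7. Add the point at infinity: total = 8.

#E(F_13) = 8


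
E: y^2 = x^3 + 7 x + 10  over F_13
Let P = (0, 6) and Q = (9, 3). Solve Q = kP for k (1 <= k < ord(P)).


Enumerate multiples of P until we hit Q = (9, 3):
  1P = (0, 6)
  2P = (10, 12)
  3P = (7, 8)
  4P = (9, 10)
  5P = (5, 12)
  6P = (11, 12)
  7P = (11, 1)
  8P = (5, 1)
  9P = (9, 3)
Match found at i = 9.

k = 9


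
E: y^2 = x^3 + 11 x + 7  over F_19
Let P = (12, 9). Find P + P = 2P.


Doubling: s = (3 x1^2 + a) / (2 y1)
s = (3*12^2 + 11) / (2*9) mod 19 = 13
x3 = s^2 - 2 x1 mod 19 = 13^2 - 2*12 = 12
y3 = s (x1 - x3) - y1 mod 19 = 13 * (12 - 12) - 9 = 10

2P = (12, 10)


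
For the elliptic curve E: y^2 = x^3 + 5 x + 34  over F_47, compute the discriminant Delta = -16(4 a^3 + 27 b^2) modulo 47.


4 a^3 + 27 b^2 = 4*5^3 + 27*34^2 = 500 + 31212 = 31712
Delta = -16 * (31712) = -507392
Delta mod 47 = 20

Delta = 20 (mod 47)


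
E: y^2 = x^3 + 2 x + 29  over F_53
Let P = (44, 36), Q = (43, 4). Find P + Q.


P != Q, so use the chord formula.
s = (y2 - y1) / (x2 - x1) = (21) / (52) mod 53 = 32
x3 = s^2 - x1 - x2 mod 53 = 32^2 - 44 - 43 = 36
y3 = s (x1 - x3) - y1 mod 53 = 32 * (44 - 36) - 36 = 8

P + Q = (36, 8)


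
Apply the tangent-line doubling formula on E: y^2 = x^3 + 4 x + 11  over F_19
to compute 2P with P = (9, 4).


Doubling: s = (3 x1^2 + a) / (2 y1)
s = (3*9^2 + 4) / (2*4) mod 19 = 0
x3 = s^2 - 2 x1 mod 19 = 0^2 - 2*9 = 1
y3 = s (x1 - x3) - y1 mod 19 = 0 * (9 - 1) - 4 = 15

2P = (1, 15)


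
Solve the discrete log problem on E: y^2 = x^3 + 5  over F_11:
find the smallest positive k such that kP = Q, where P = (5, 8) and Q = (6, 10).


Enumerate multiples of P until we hit Q = (6, 10):
  1P = (5, 8)
  2P = (6, 10)
Match found at i = 2.

k = 2


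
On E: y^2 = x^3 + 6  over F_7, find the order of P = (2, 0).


Compute successive multiples of P until we hit O:
  1P = (2, 0)
  2P = O

ord(P) = 2


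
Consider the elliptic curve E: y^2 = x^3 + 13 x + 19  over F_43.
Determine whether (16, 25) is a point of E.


Check whether y^2 = x^3 + 13 x + 19 (mod 43) for (x, y) = (16, 25).
LHS: y^2 = 25^2 mod 43 = 23
RHS: x^3 + 13 x + 19 = 16^3 + 13*16 + 19 mod 43 = 23
LHS = RHS

Yes, on the curve


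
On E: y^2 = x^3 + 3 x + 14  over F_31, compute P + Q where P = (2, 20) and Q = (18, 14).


P != Q, so use the chord formula.
s = (y2 - y1) / (x2 - x1) = (25) / (16) mod 31 = 19
x3 = s^2 - x1 - x2 mod 31 = 19^2 - 2 - 18 = 0
y3 = s (x1 - x3) - y1 mod 31 = 19 * (2 - 0) - 20 = 18

P + Q = (0, 18)


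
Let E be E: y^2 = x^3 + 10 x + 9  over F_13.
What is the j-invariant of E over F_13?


Delta = -16(4 a^3 + 27 b^2) mod 13 = 3
-1728 * (4 a)^3 = -1728 * (4*10)^3 mod 13 = 1
j = 1 * 3^(-1) mod 13 = 9

j = 9 (mod 13)


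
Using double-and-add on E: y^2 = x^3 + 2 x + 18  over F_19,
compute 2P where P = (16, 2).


k = 2 = 10_2 (binary, LSB first: 01)
Double-and-add from P = (16, 2):
  bit 0 = 0: acc unchanged = O
  bit 1 = 1: acc = O + (17, 5) = (17, 5)

2P = (17, 5)


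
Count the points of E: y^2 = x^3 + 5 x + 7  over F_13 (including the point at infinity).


For each x in F_13, count y with y^2 = x^3 + 5 x + 7 mod 13:
  x = 1: RHS = 0, y in [0]  -> 1 point(s)
  x = 2: RHS = 12, y in [5, 8]  -> 2 point(s)
  x = 3: RHS = 10, y in [6, 7]  -> 2 point(s)
  x = 4: RHS = 0, y in [0]  -> 1 point(s)
  x = 5: RHS = 1, y in [1, 12]  -> 2 point(s)
  x = 8: RHS = 0, y in [0]  -> 1 point(s)
  x = 9: RHS = 1, y in [1, 12]  -> 2 point(s)
  x = 10: RHS = 4, y in [2, 11]  -> 2 point(s)
  x = 12: RHS = 1, y in [1, 12]  -> 2 point(s)
Affine points: 15. Add the point at infinity: total = 16.

#E(F_13) = 16


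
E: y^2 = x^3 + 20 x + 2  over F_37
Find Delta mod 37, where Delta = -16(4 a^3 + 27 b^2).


4 a^3 + 27 b^2 = 4*20^3 + 27*2^2 = 32000 + 108 = 32108
Delta = -16 * (32108) = -513728
Delta mod 37 = 17

Delta = 17 (mod 37)


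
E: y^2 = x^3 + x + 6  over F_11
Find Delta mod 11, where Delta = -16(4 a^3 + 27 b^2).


4 a^3 + 27 b^2 = 4*1^3 + 27*6^2 = 4 + 972 = 976
Delta = -16 * (976) = -15616
Delta mod 11 = 4

Delta = 4 (mod 11)


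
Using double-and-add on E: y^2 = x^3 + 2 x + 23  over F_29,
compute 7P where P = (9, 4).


k = 7 = 111_2 (binary, LSB first: 111)
Double-and-add from P = (9, 4):
  bit 0 = 1: acc = O + (9, 4) = (9, 4)
  bit 1 = 1: acc = (9, 4) + (15, 8) = (28, 22)
  bit 2 = 1: acc = (28, 22) + (8, 0) = (9, 25)

7P = (9, 25)


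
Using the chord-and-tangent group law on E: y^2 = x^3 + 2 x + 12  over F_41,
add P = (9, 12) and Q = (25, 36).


P != Q, so use the chord formula.
s = (y2 - y1) / (x2 - x1) = (24) / (16) mod 41 = 22
x3 = s^2 - x1 - x2 mod 41 = 22^2 - 9 - 25 = 40
y3 = s (x1 - x3) - y1 mod 41 = 22 * (9 - 40) - 12 = 3

P + Q = (40, 3)


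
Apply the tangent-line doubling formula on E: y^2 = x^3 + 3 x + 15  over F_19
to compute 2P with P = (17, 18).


Doubling: s = (3 x1^2 + a) / (2 y1)
s = (3*17^2 + 3) / (2*18) mod 19 = 2
x3 = s^2 - 2 x1 mod 19 = 2^2 - 2*17 = 8
y3 = s (x1 - x3) - y1 mod 19 = 2 * (17 - 8) - 18 = 0

2P = (8, 0)


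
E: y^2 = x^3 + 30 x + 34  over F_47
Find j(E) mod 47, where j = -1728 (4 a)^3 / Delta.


Delta = -16(4 a^3 + 27 b^2) mod 47 = 32
-1728 * (4 a)^3 = -1728 * (4*30)^3 mod 47 = 25
j = 25 * 32^(-1) mod 47 = 14

j = 14 (mod 47)


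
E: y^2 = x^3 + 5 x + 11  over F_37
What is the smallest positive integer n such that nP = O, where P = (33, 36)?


Compute successive multiples of P until we hit O:
  1P = (33, 36)
  2P = (35, 17)
  3P = (13, 33)
  4P = (32, 3)
  5P = (25, 6)
  6P = (0, 23)
  7P = (3, 33)
  8P = (11, 18)
  ... (continuing to 31P)
  31P = O

ord(P) = 31


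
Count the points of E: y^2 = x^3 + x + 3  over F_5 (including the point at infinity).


For each x in F_5, count y with y^2 = x^3 + 1 x + 3 mod 5:
  x = 1: RHS = 0, y in [0]  -> 1 point(s)
  x = 4: RHS = 1, y in [1, 4]  -> 2 point(s)
Affine points: 3. Add the point at infinity: total = 4.

#E(F_5) = 4


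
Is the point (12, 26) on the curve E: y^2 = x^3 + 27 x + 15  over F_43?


Check whether y^2 = x^3 + 27 x + 15 (mod 43) for (x, y) = (12, 26).
LHS: y^2 = 26^2 mod 43 = 31
RHS: x^3 + 27 x + 15 = 12^3 + 27*12 + 15 mod 43 = 3
LHS != RHS

No, not on the curve


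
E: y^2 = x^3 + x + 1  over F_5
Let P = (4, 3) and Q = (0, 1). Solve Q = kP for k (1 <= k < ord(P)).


Enumerate multiples of P until we hit Q = (0, 1):
  1P = (4, 3)
  2P = (3, 1)
  3P = (2, 1)
  4P = (0, 1)
Match found at i = 4.

k = 4


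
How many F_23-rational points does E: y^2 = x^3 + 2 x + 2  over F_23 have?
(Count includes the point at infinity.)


For each x in F_23, count y with y^2 = x^3 + 2 x + 2 mod 23:
  x = 0: RHS = 2, y in [5, 18]  -> 2 point(s)
  x = 3: RHS = 12, y in [9, 14]  -> 2 point(s)
  x = 6: RHS = 0, y in [0]  -> 1 point(s)
  x = 8: RHS = 1, y in [1, 22]  -> 2 point(s)
  x = 9: RHS = 13, y in [6, 17]  -> 2 point(s)
  x = 12: RHS = 6, y in [11, 12]  -> 2 point(s)
  x = 15: RHS = 3, y in [7, 16]  -> 2 point(s)
  x = 16: RHS = 13, y in [6, 17]  -> 2 point(s)
  x = 17: RHS = 4, y in [2, 21]  -> 2 point(s)
  x = 21: RHS = 13, y in [6, 17]  -> 2 point(s)
Affine points: 19. Add the point at infinity: total = 20.

#E(F_23) = 20


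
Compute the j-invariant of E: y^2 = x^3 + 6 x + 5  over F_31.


Delta = -16(4 a^3 + 27 b^2) mod 31 = 21
-1728 * (4 a)^3 = -1728 * (4*6)^3 mod 31 = 15
j = 15 * 21^(-1) mod 31 = 14

j = 14 (mod 31)


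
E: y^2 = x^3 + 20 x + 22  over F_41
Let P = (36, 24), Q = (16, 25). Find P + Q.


P != Q, so use the chord formula.
s = (y2 - y1) / (x2 - x1) = (1) / (21) mod 41 = 2
x3 = s^2 - x1 - x2 mod 41 = 2^2 - 36 - 16 = 34
y3 = s (x1 - x3) - y1 mod 41 = 2 * (36 - 34) - 24 = 21

P + Q = (34, 21)


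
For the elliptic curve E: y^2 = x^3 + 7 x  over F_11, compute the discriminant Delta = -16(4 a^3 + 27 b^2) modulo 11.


4 a^3 + 27 b^2 = 4*7^3 + 27*0^2 = 1372 + 0 = 1372
Delta = -16 * (1372) = -21952
Delta mod 11 = 4

Delta = 4 (mod 11)


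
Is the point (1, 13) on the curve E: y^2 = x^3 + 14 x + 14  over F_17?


Check whether y^2 = x^3 + 14 x + 14 (mod 17) for (x, y) = (1, 13).
LHS: y^2 = 13^2 mod 17 = 16
RHS: x^3 + 14 x + 14 = 1^3 + 14*1 + 14 mod 17 = 12
LHS != RHS

No, not on the curve


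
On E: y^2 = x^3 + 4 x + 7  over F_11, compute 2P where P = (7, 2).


Doubling: s = (3 x1^2 + a) / (2 y1)
s = (3*7^2 + 4) / (2*2) mod 11 = 2
x3 = s^2 - 2 x1 mod 11 = 2^2 - 2*7 = 1
y3 = s (x1 - x3) - y1 mod 11 = 2 * (7 - 1) - 2 = 10

2P = (1, 10)


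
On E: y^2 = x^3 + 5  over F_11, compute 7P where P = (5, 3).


k = 7 = 111_2 (binary, LSB first: 111)
Double-and-add from P = (5, 3):
  bit 0 = 1: acc = O + (5, 3) = (5, 3)
  bit 1 = 1: acc = (5, 3) + (6, 1) = (4, 6)
  bit 2 = 1: acc = (4, 6) + (0, 4) = (10, 2)

7P = (10, 2)


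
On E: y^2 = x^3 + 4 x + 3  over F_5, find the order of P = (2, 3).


Compute successive multiples of P until we hit O:
  1P = (2, 3)
  2P = (2, 2)
  3P = O

ord(P) = 3


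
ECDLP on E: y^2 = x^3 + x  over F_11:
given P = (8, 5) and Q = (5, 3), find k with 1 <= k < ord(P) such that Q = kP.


Enumerate multiples of P until we hit Q = (5, 3):
  1P = (8, 5)
  2P = (9, 1)
  3P = (10, 3)
  4P = (5, 3)
Match found at i = 4.

k = 4


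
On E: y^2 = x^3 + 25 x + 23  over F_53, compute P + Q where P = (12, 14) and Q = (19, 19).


P != Q, so use the chord formula.
s = (y2 - y1) / (x2 - x1) = (5) / (7) mod 53 = 31
x3 = s^2 - x1 - x2 mod 53 = 31^2 - 12 - 19 = 29
y3 = s (x1 - x3) - y1 mod 53 = 31 * (12 - 29) - 14 = 42

P + Q = (29, 42)


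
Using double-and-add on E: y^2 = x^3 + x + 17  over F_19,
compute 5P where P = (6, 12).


k = 5 = 101_2 (binary, LSB first: 101)
Double-and-add from P = (6, 12):
  bit 0 = 1: acc = O + (6, 12) = (6, 12)
  bit 1 = 0: acc unchanged = (6, 12)
  bit 2 = 1: acc = (6, 12) + (12, 3) = (8, 10)

5P = (8, 10)


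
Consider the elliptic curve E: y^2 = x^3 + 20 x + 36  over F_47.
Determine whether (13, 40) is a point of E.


Check whether y^2 = x^3 + 20 x + 36 (mod 47) for (x, y) = (13, 40).
LHS: y^2 = 40^2 mod 47 = 2
RHS: x^3 + 20 x + 36 = 13^3 + 20*13 + 36 mod 47 = 2
LHS = RHS

Yes, on the curve


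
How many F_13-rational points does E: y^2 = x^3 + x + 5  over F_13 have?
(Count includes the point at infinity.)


For each x in F_13, count y with y^2 = x^3 + 1 x + 5 mod 13:
  x = 3: RHS = 9, y in [3, 10]  -> 2 point(s)
  x = 7: RHS = 4, y in [2, 11]  -> 2 point(s)
  x = 10: RHS = 1, y in [1, 12]  -> 2 point(s)
  x = 12: RHS = 3, y in [4, 9]  -> 2 point(s)
Affine points: 8. Add the point at infinity: total = 9.

#E(F_13) = 9


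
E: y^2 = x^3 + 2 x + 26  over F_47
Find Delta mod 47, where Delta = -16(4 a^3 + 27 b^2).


4 a^3 + 27 b^2 = 4*2^3 + 27*26^2 = 32 + 18252 = 18284
Delta = -16 * (18284) = -292544
Delta mod 47 = 31

Delta = 31 (mod 47)


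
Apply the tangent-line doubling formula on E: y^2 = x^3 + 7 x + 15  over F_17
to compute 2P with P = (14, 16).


Doubling: s = (3 x1^2 + a) / (2 y1)
s = (3*14^2 + 7) / (2*16) mod 17 = 0
x3 = s^2 - 2 x1 mod 17 = 0^2 - 2*14 = 6
y3 = s (x1 - x3) - y1 mod 17 = 0 * (14 - 6) - 16 = 1

2P = (6, 1)


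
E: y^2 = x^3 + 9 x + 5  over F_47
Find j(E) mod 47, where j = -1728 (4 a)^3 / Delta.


Delta = -16(4 a^3 + 27 b^2) mod 47 = 25
-1728 * (4 a)^3 = -1728 * (4*9)^3 mod 47 = 23
j = 23 * 25^(-1) mod 47 = 31

j = 31 (mod 47)


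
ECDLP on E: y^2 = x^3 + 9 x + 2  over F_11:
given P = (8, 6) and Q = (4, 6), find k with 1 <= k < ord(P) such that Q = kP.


Enumerate multiples of P until we hit Q = (4, 6):
  1P = (8, 6)
  2P = (4, 6)
Match found at i = 2.

k = 2


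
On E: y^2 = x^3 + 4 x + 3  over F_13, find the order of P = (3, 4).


Compute successive multiples of P until we hit O:
  1P = (3, 4)
  2P = (8, 1)
  3P = (6, 3)
  4P = (7, 6)
  5P = (0, 4)
  6P = (10, 9)
  7P = (9, 1)
  8P = (11, 0)
  ... (continuing to 16P)
  16P = O

ord(P) = 16


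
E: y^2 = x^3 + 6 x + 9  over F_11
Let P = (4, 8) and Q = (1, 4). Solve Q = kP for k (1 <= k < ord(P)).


Enumerate multiples of P until we hit Q = (1, 4):
  1P = (4, 8)
  2P = (7, 8)
  3P = (0, 3)
  4P = (1, 4)
Match found at i = 4.

k = 4


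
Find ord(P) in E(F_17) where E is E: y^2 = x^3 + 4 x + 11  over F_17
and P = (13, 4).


Compute successive multiples of P until we hit O:
  1P = (13, 4)
  2P = (12, 11)
  3P = (7, 5)
  4P = (6, 9)
  5P = (11, 14)
  6P = (1, 4)
  7P = (3, 13)
  8P = (3, 4)
  ... (continuing to 15P)
  15P = O

ord(P) = 15


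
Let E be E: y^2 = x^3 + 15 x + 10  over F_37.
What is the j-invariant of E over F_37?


Delta = -16(4 a^3 + 27 b^2) mod 37 = 22
-1728 * (4 a)^3 = -1728 * (4*15)^3 mod 37 = 8
j = 8 * 22^(-1) mod 37 = 34

j = 34 (mod 37)


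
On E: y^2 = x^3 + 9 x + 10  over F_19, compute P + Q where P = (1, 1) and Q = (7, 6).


P != Q, so use the chord formula.
s = (y2 - y1) / (x2 - x1) = (5) / (6) mod 19 = 4
x3 = s^2 - x1 - x2 mod 19 = 4^2 - 1 - 7 = 8
y3 = s (x1 - x3) - y1 mod 19 = 4 * (1 - 8) - 1 = 9

P + Q = (8, 9)


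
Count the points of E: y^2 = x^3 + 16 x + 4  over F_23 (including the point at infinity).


For each x in F_23, count y with y^2 = x^3 + 16 x + 4 mod 23:
  x = 0: RHS = 4, y in [2, 21]  -> 2 point(s)
  x = 5: RHS = 2, y in [5, 18]  -> 2 point(s)
  x = 8: RHS = 0, y in [0]  -> 1 point(s)
  x = 9: RHS = 3, y in [7, 16]  -> 2 point(s)
  x = 11: RHS = 16, y in [4, 19]  -> 2 point(s)
  x = 15: RHS = 8, y in [10, 13]  -> 2 point(s)
  x = 16: RHS = 9, y in [3, 20]  -> 2 point(s)
  x = 18: RHS = 6, y in [11, 12]  -> 2 point(s)
Affine points: 15. Add the point at infinity: total = 16.

#E(F_23) = 16


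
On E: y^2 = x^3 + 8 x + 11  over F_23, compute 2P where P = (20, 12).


Doubling: s = (3 x1^2 + a) / (2 y1)
s = (3*20^2 + 8) / (2*12) mod 23 = 12
x3 = s^2 - 2 x1 mod 23 = 12^2 - 2*20 = 12
y3 = s (x1 - x3) - y1 mod 23 = 12 * (20 - 12) - 12 = 15

2P = (12, 15)


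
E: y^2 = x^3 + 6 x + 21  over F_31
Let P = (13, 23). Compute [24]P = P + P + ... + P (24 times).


k = 24 = 11000_2 (binary, LSB first: 00011)
Double-and-add from P = (13, 23):
  bit 0 = 0: acc unchanged = O
  bit 1 = 0: acc unchanged = O
  bit 2 = 0: acc unchanged = O
  bit 3 = 1: acc = O + (3, 29) = (3, 29)
  bit 4 = 1: acc = (3, 29) + (2, 17) = (15, 13)

24P = (15, 13)


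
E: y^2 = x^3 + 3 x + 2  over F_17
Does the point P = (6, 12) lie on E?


Check whether y^2 = x^3 + 3 x + 2 (mod 17) for (x, y) = (6, 12).
LHS: y^2 = 12^2 mod 17 = 8
RHS: x^3 + 3 x + 2 = 6^3 + 3*6 + 2 mod 17 = 15
LHS != RHS

No, not on the curve


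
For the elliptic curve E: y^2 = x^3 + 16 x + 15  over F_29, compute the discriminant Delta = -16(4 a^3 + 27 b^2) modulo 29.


4 a^3 + 27 b^2 = 4*16^3 + 27*15^2 = 16384 + 6075 = 22459
Delta = -16 * (22459) = -359344
Delta mod 29 = 24

Delta = 24 (mod 29)


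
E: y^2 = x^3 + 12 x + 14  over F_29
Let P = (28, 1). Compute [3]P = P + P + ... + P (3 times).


k = 3 = 11_2 (binary, LSB first: 11)
Double-and-add from P = (28, 1):
  bit 0 = 1: acc = O + (28, 1) = (28, 1)
  bit 1 = 1: acc = (28, 1) + (22, 15) = (7, 8)

3P = (7, 8)


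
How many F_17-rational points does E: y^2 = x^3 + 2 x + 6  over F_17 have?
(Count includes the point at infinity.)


For each x in F_17, count y with y^2 = x^3 + 2 x + 6 mod 17:
  x = 1: RHS = 9, y in [3, 14]  -> 2 point(s)
  x = 2: RHS = 1, y in [1, 16]  -> 2 point(s)
  x = 6: RHS = 13, y in [8, 9]  -> 2 point(s)
  x = 11: RHS = 16, y in [4, 13]  -> 2 point(s)
  x = 13: RHS = 2, y in [6, 11]  -> 2 point(s)
Affine points: 10. Add the point at infinity: total = 11.

#E(F_17) = 11


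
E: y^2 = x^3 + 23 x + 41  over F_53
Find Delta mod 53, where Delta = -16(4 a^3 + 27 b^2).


4 a^3 + 27 b^2 = 4*23^3 + 27*41^2 = 48668 + 45387 = 94055
Delta = -16 * (94055) = -1504880
Delta mod 53 = 2

Delta = 2 (mod 53)


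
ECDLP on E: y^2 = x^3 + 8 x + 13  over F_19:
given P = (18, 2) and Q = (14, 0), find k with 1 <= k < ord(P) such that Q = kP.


Enumerate multiples of P until we hit Q = (14, 0):
  1P = (18, 2)
  2P = (6, 12)
  3P = (11, 8)
  4P = (14, 0)
Match found at i = 4.

k = 4


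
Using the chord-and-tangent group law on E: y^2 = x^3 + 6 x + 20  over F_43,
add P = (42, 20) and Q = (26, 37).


P != Q, so use the chord formula.
s = (y2 - y1) / (x2 - x1) = (17) / (27) mod 43 = 7
x3 = s^2 - x1 - x2 mod 43 = 7^2 - 42 - 26 = 24
y3 = s (x1 - x3) - y1 mod 43 = 7 * (42 - 24) - 20 = 20

P + Q = (24, 20)


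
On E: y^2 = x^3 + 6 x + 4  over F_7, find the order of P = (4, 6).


Compute successive multiples of P until we hit O:
  1P = (4, 6)
  2P = (0, 5)
  3P = (0, 2)
  4P = (4, 1)
  5P = O

ord(P) = 5


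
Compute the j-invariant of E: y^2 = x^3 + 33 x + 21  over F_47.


Delta = -16(4 a^3 + 27 b^2) mod 47 = 3
-1728 * (4 a)^3 = -1728 * (4*33)^3 mod 47 = 18
j = 18 * 3^(-1) mod 47 = 6

j = 6 (mod 47)


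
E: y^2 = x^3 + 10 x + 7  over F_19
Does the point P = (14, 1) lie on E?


Check whether y^2 = x^3 + 10 x + 7 (mod 19) for (x, y) = (14, 1).
LHS: y^2 = 1^2 mod 19 = 1
RHS: x^3 + 10 x + 7 = 14^3 + 10*14 + 7 mod 19 = 3
LHS != RHS

No, not on the curve


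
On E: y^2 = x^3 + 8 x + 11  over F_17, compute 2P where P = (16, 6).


Doubling: s = (3 x1^2 + a) / (2 y1)
s = (3*16^2 + 8) / (2*6) mod 17 = 8
x3 = s^2 - 2 x1 mod 17 = 8^2 - 2*16 = 15
y3 = s (x1 - x3) - y1 mod 17 = 8 * (16 - 15) - 6 = 2

2P = (15, 2)


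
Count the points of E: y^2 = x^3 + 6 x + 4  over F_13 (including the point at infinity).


For each x in F_13, count y with y^2 = x^3 + 6 x + 4 mod 13:
  x = 0: RHS = 4, y in [2, 11]  -> 2 point(s)
  x = 3: RHS = 10, y in [6, 7]  -> 2 point(s)
  x = 4: RHS = 1, y in [1, 12]  -> 2 point(s)
  x = 5: RHS = 3, y in [4, 9]  -> 2 point(s)
  x = 6: RHS = 9, y in [3, 10]  -> 2 point(s)
  x = 7: RHS = 12, y in [5, 8]  -> 2 point(s)
  x = 11: RHS = 10, y in [6, 7]  -> 2 point(s)
  x = 12: RHS = 10, y in [6, 7]  -> 2 point(s)
Affine points: 16. Add the point at infinity: total = 17.

#E(F_13) = 17


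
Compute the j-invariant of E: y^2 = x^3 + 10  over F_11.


Delta = -16(4 a^3 + 27 b^2) mod 11 = 8
-1728 * (4 a)^3 = -1728 * (4*0)^3 mod 11 = 0
j = 0 * 8^(-1) mod 11 = 0

j = 0 (mod 11)


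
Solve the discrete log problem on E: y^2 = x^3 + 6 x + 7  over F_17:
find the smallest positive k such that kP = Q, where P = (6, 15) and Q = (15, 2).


Enumerate multiples of P until we hit Q = (15, 2):
  1P = (6, 15)
  2P = (14, 9)
  3P = (5, 14)
  4P = (7, 1)
  5P = (13, 15)
  6P = (15, 2)
Match found at i = 6.

k = 6


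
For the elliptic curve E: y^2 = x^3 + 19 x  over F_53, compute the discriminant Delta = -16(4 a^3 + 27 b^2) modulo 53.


4 a^3 + 27 b^2 = 4*19^3 + 27*0^2 = 27436 + 0 = 27436
Delta = -16 * (27436) = -438976
Delta mod 53 = 23

Delta = 23 (mod 53)


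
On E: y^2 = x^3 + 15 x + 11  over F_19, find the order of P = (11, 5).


Compute successive multiples of P until we hit O:
  1P = (11, 5)
  2P = (13, 3)
  3P = (15, 18)
  4P = (0, 7)
  5P = (14, 18)
  6P = (17, 7)
  7P = (8, 15)
  8P = (9, 1)
  ... (continuing to 22P)
  22P = O

ord(P) = 22


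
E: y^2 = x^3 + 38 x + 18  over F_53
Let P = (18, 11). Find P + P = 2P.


Doubling: s = (3 x1^2 + a) / (2 y1)
s = (3*18^2 + 38) / (2*11) mod 53 = 17
x3 = s^2 - 2 x1 mod 53 = 17^2 - 2*18 = 41
y3 = s (x1 - x3) - y1 mod 53 = 17 * (18 - 41) - 11 = 22

2P = (41, 22)


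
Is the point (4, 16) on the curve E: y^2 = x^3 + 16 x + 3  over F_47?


Check whether y^2 = x^3 + 16 x + 3 (mod 47) for (x, y) = (4, 16).
LHS: y^2 = 16^2 mod 47 = 21
RHS: x^3 + 16 x + 3 = 4^3 + 16*4 + 3 mod 47 = 37
LHS != RHS

No, not on the curve


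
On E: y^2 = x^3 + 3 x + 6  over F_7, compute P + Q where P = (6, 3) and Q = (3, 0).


P != Q, so use the chord formula.
s = (y2 - y1) / (x2 - x1) = (4) / (4) mod 7 = 1
x3 = s^2 - x1 - x2 mod 7 = 1^2 - 6 - 3 = 6
y3 = s (x1 - x3) - y1 mod 7 = 1 * (6 - 6) - 3 = 4

P + Q = (6, 4)
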